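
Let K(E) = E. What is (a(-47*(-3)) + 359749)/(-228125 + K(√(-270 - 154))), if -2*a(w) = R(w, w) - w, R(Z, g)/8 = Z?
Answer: -163910321875/104082032098 - 718511*I*√106/52041016049 ≈ -1.5748 - 0.00014215*I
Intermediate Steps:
R(Z, g) = 8*Z
a(w) = -7*w/2 (a(w) = -(8*w - w)/2 = -7*w/2)
(a(-47*(-3)) + 359749)/(-228125 + K(√(-270 - 154))) = (-(-329)*(-3)/2 + 359749)/(-228125 + √(-270 - 154)) = (-7/2*141 + 359749)/(-228125 + √(-424)) = (-987/2 + 359749)/(-228125 + 2*I*√106) = 718511/(2*(-228125 + 2*I*√106))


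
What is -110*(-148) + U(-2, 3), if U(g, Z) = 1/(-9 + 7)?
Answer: 32559/2 ≈ 16280.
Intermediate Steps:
U(g, Z) = -½ (U(g, Z) = 1/(-2) = -½)
-110*(-148) + U(-2, 3) = -110*(-148) - ½ = 16280 - ½ = 32559/2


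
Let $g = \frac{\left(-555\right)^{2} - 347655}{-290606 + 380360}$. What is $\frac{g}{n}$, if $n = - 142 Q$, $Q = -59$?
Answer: $- \frac{6605}{125326502} \approx -5.2702 \cdot 10^{-5}$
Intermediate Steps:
$n = 8378$ ($n = \left(-142\right) \left(-59\right) = 8378$)
$g = - \frac{6605}{14959}$ ($g = \frac{308025 - 347655}{89754} = \left(-39630\right) \frac{1}{89754} = - \frac{6605}{14959} \approx -0.44154$)
$\frac{g}{n} = - \frac{6605}{14959 \cdot 8378} = \left(- \frac{6605}{14959}\right) \frac{1}{8378} = - \frac{6605}{125326502}$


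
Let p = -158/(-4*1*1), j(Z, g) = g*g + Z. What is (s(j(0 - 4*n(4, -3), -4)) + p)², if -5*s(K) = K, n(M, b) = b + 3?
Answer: 131769/100 ≈ 1317.7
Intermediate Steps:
n(M, b) = 3 + b
j(Z, g) = Z + g² (j(Z, g) = g² + Z = Z + g²)
s(K) = -K/5
p = 79/2 (p = -158/((-4*1)) = -158/(-4) = -158*(-¼) = 79/2 ≈ 39.500)
(s(j(0 - 4*n(4, -3), -4)) + p)² = (-((0 - 4*(3 - 3)) + (-4)²)/5 + 79/2)² = (-((0 - 4*0) + 16)/5 + 79/2)² = (-((0 + 0) + 16)/5 + 79/2)² = (-(0 + 16)/5 + 79/2)² = (-⅕*16 + 79/2)² = (-16/5 + 79/2)² = (363/10)² = 131769/100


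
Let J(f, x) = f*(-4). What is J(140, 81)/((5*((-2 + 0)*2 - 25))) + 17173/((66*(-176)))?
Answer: 802975/336864 ≈ 2.3837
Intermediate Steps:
J(f, x) = -4*f
J(140, 81)/((5*((-2 + 0)*2 - 25))) + 17173/((66*(-176))) = (-4*140)/((5*((-2 + 0)*2 - 25))) + 17173/((66*(-176))) = -560*1/(5*(-2*2 - 25)) + 17173/(-11616) = -560*1/(5*(-4 - 25)) + 17173*(-1/11616) = -560/(5*(-29)) - 17173/11616 = -560/(-145) - 17173/11616 = -560*(-1/145) - 17173/11616 = 112/29 - 17173/11616 = 802975/336864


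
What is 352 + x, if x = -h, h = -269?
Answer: 621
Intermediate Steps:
x = 269 (x = -1*(-269) = 269)
352 + x = 352 + 269 = 621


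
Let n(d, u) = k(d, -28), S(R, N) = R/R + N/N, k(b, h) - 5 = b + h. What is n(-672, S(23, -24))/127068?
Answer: -695/127068 ≈ -0.0054695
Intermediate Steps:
k(b, h) = 5 + b + h (k(b, h) = 5 + (b + h) = 5 + b + h)
S(R, N) = 2 (S(R, N) = 1 + 1 = 2)
n(d, u) = -23 + d (n(d, u) = 5 + d - 28 = -23 + d)
n(-672, S(23, -24))/127068 = (-23 - 672)/127068 = -695*1/127068 = -695/127068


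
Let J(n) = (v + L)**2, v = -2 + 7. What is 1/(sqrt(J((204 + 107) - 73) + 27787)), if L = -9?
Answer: sqrt(27803)/27803 ≈ 0.0059973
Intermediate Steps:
v = 5
J(n) = 16 (J(n) = (5 - 9)**2 = (-4)**2 = 16)
1/(sqrt(J((204 + 107) - 73) + 27787)) = 1/(sqrt(16 + 27787)) = 1/(sqrt(27803)) = sqrt(27803)/27803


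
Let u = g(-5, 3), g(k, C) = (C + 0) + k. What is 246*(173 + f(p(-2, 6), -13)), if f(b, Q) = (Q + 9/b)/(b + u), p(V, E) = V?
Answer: 174537/4 ≈ 43634.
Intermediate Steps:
g(k, C) = C + k
u = -2 (u = 3 - 5 = -2)
f(b, Q) = (Q + 9/b)/(-2 + b) (f(b, Q) = (Q + 9/b)/(b - 2) = (Q + 9/b)/(-2 + b))
246*(173 + f(p(-2, 6), -13)) = 246*(173 + (9 - 13*(-2))/((-2)*(-2 - 2))) = 246*(173 - 1/2*(9 + 26)/(-4)) = 246*(173 - 1/2*(-1/4)*35) = 246*(173 + 35/8) = 246*(1419/8) = 174537/4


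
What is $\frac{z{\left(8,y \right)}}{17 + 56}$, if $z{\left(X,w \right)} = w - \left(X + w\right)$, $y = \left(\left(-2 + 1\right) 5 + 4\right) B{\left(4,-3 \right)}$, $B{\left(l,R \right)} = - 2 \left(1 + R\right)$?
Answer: $- \frac{8}{73} \approx -0.10959$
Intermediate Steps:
$B{\left(l,R \right)} = -2 - 2 R$
$y = -4$ ($y = \left(\left(-2 + 1\right) 5 + 4\right) \left(-2 - -6\right) = \left(\left(-1\right) 5 + 4\right) \left(-2 + 6\right) = \left(-5 + 4\right) 4 = \left(-1\right) 4 = -4$)
$z{\left(X,w \right)} = - X$ ($z{\left(X,w \right)} = w - \left(X + w\right) = - X$)
$\frac{z{\left(8,y \right)}}{17 + 56} = \frac{\left(-1\right) 8}{17 + 56} = - \frac{8}{73}$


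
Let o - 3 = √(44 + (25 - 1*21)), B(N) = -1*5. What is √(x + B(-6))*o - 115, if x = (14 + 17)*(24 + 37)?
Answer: -115 + √1886*(3 + 4*√3) ≈ 316.16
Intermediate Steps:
x = 1891 (x = 31*61 = 1891)
B(N) = -5
o = 3 + 4*√3 (o = 3 + √(44 + (25 - 1*21)) = 3 + √(44 + (25 - 21)) = 3 + √(44 + 4) = 3 + √48 = 3 + 4*√3 ≈ 9.9282)
√(x + B(-6))*o - 115 = √(1891 - 5)*(3 + 4*√3) - 115 = √1886*(3 + 4*√3) - 115 = -115 + √1886*(3 + 4*√3)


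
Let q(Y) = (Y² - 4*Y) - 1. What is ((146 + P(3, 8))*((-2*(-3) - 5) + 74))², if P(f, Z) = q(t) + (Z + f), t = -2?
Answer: 158760000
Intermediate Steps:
q(Y) = -1 + Y² - 4*Y
P(f, Z) = 11 + Z + f (P(f, Z) = (-1 + (-2)² - 4*(-2)) + (Z + f) = (-1 + 4 + 8) + (Z + f) = 11 + (Z + f) = 11 + Z + f)
((146 + P(3, 8))*((-2*(-3) - 5) + 74))² = ((146 + (11 + 8 + 3))*((-2*(-3) - 5) + 74))² = ((146 + 22)*((6 - 5) + 74))² = (168*(1 + 74))² = (168*75)² = 12600² = 158760000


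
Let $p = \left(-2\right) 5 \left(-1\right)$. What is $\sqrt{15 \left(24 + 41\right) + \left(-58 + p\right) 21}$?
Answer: $i \sqrt{33} \approx 5.7446 i$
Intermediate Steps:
$p = 10$ ($p = \left(-10\right) \left(-1\right) = 10$)
$\sqrt{15 \left(24 + 41\right) + \left(-58 + p\right) 21} = \sqrt{15 \left(24 + 41\right) + \left(-58 + 10\right) 21} = \sqrt{15 \cdot 65 - 1008} = \sqrt{975 - 1008} = \sqrt{-33} = i \sqrt{33}$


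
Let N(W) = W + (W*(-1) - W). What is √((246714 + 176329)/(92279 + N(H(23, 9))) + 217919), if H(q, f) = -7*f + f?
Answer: √1857881974617310/92333 ≈ 466.82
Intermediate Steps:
H(q, f) = -6*f
N(W) = -W (N(W) = W + (-W - W) = W - 2*W = -W)
√((246714 + 176329)/(92279 + N(H(23, 9))) + 217919) = √((246714 + 176329)/(92279 - (-6)*9) + 217919) = √(423043/(92279 - 1*(-54)) + 217919) = √(423043/(92279 + 54) + 217919) = √(423043/92333 + 217919) = √(20121538070/92333) = √1857881974617310/92333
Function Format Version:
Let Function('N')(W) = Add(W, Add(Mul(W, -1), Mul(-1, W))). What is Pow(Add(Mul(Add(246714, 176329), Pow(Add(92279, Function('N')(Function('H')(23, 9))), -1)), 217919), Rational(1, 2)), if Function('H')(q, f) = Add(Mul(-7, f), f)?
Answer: Mul(Rational(1, 92333), Pow(1857881974617310, Rational(1, 2))) ≈ 466.82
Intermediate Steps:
Function('H')(q, f) = Mul(-6, f)
Function('N')(W) = Mul(-1, W) (Function('N')(W) = Add(W, Add(Mul(-1, W), Mul(-1, W))) = Add(W, Mul(-2, W)) = Mul(-1, W))
Pow(Add(Mul(Add(246714, 176329), Pow(Add(92279, Function('N')(Function('H')(23, 9))), -1)), 217919), Rational(1, 2)) = Pow(Add(Mul(Add(246714, 176329), Pow(Add(92279, Mul(-1, Mul(-6, 9))), -1)), 217919), Rational(1, 2)) = Pow(Add(Mul(423043, Pow(Add(92279, Mul(-1, -54)), -1)), 217919), Rational(1, 2)) = Pow(Add(Mul(423043, Pow(Add(92279, 54), -1)), 217919), Rational(1, 2)) = Pow(Add(Mul(423043, Pow(92333, -1)), 217919), Rational(1, 2)) = Pow(Add(Mul(423043, Rational(1, 92333)), 217919), Rational(1, 2)) = Pow(Add(Rational(423043, 92333), 217919), Rational(1, 2)) = Pow(Rational(20121538070, 92333), Rational(1, 2)) = Mul(Rational(1, 92333), Pow(1857881974617310, Rational(1, 2)))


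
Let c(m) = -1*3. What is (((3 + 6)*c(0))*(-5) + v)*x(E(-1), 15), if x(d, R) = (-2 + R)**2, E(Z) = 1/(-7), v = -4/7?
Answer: 159029/7 ≈ 22718.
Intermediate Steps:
v = -4/7 (v = -4*1/7 = -4/7 ≈ -0.57143)
c(m) = -3
E(Z) = -1/7
(((3 + 6)*c(0))*(-5) + v)*x(E(-1), 15) = (((3 + 6)*(-3))*(-5) - 4/7)*(-2 + 15)**2 = ((9*(-3))*(-5) - 4/7)*13**2 = (-27*(-5) - 4/7)*169 = (135 - 4/7)*169 = (941/7)*169 = 159029/7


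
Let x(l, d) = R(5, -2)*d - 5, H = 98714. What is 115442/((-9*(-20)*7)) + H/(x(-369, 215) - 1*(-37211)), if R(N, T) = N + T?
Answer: 68090527/722610 ≈ 94.229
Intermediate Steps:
x(l, d) = -5 + 3*d (x(l, d) = (5 - 2)*d - 5 = 3*d - 5 = -5 + 3*d)
115442/((-9*(-20)*7)) + H/(x(-369, 215) - 1*(-37211)) = 115442/((-9*(-20)*7)) + 98714/((-5 + 3*215) - 1*(-37211)) = 115442/((180*7)) + 98714/((-5 + 645) + 37211) = 115442/1260 + 98714/(640 + 37211) = 115442*(1/1260) + 98714/37851 = 57721/630 + 98714*(1/37851) = 57721/630 + 8974/3441 = 68090527/722610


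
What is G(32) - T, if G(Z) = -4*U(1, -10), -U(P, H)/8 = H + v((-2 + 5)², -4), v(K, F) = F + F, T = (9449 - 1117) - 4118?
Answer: -4790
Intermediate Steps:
T = 4214 (T = 8332 - 4118 = 4214)
v(K, F) = 2*F
U(P, H) = 64 - 8*H (U(P, H) = -8*(H + 2*(-4)) = -8*(H - 8) = -8*(-8 + H) = 64 - 8*H)
G(Z) = -576 (G(Z) = -4*(64 - 8*(-10)) = -4*(64 + 80) = -4*144 = -576)
G(32) - T = -576 - 1*4214 = -576 - 4214 = -4790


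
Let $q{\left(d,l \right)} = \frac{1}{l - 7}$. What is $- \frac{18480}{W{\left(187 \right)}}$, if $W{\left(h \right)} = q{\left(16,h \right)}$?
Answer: $-3326400$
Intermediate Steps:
$q{\left(d,l \right)} = \frac{1}{-7 + l}$
$W{\left(h \right)} = \frac{1}{-7 + h}$
$- \frac{18480}{W{\left(187 \right)}} = - \frac{18480}{\frac{1}{-7 + 187}} = - \frac{18480}{\frac{1}{180}} = - 18480 \frac{1}{\frac{1}{180}} = \left(-18480\right) 180 = -3326400$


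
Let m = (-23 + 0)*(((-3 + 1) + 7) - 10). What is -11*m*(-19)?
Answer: 24035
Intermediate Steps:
m = 115 (m = -23*((-2 + 7) - 10) = -23*(5 - 10) = -23*(-5) = 115)
-11*m*(-19) = -11*115*(-19) = -1265*(-19) = 24035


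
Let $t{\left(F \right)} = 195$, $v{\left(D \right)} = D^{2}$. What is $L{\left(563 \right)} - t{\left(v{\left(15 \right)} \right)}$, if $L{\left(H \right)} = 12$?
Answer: $-183$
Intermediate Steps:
$L{\left(563 \right)} - t{\left(v{\left(15 \right)} \right)} = 12 - 195 = -183$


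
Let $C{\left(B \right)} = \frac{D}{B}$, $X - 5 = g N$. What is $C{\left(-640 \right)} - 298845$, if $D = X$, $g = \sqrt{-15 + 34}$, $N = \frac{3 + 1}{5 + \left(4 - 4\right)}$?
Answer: $- \frac{38252161}{128} - \frac{\sqrt{19}}{800} \approx -2.9885 \cdot 10^{5}$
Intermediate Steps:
$N = \frac{4}{5}$ ($N = \frac{4}{5 + \left(4 - 4\right)} = \frac{4}{5 + 0} = \frac{4}{5} \approx 0.8$)
$g = \sqrt{19} \approx 4.3589$
$X = 5 + \frac{4 \sqrt{19}}{5}$ ($X = 5 + \sqrt{19} \cdot \frac{4}{5} = 5 + \frac{4 \sqrt{19}}{5} \approx 8.4871$)
$D = 5 + \frac{4 \sqrt{19}}{5} \approx 8.4871$
$C{\left(B \right)} = \frac{5 + \frac{4 \sqrt{19}}{5}}{B}$
$C{\left(-640 \right)} - 298845 = \frac{25 + 4 \sqrt{19}}{5 \left(-640\right)} - 298845 = \frac{1}{5} \left(- \frac{1}{640}\right) \left(25 + 4 \sqrt{19}\right) - 298845 = \left(- \frac{1}{128} - \frac{\sqrt{19}}{800}\right) - 298845 = - \frac{38252161}{128} - \frac{\sqrt{19}}{800}$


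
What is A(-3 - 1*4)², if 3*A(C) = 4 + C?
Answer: 1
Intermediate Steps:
A(C) = 4/3 + C/3 (A(C) = (4 + C)/3 = 4/3 + C/3)
A(-3 - 1*4)² = (4/3 + (-3 - 1*4)/3)² = (4/3 + (-3 - 4)/3)² = (4/3 + (⅓)*(-7))² = (4/3 - 7/3)² = (-1)² = 1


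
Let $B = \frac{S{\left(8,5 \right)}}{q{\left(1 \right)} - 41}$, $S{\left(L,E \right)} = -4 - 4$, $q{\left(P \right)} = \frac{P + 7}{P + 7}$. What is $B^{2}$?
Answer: $\frac{1}{25} \approx 0.04$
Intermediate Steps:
$q{\left(P \right)} = 1$ ($q{\left(P \right)} = \frac{7 + P}{7 + P} = 1$)
$S{\left(L,E \right)} = -8$ ($S{\left(L,E \right)} = -4 - 4 = -8$)
$B = \frac{1}{5}$ ($B = - \frac{8}{1 - 41} = - \frac{8}{-40} = \left(-8\right) \left(- \frac{1}{40}\right) = \frac{1}{5} \approx 0.2$)
$B^{2} = \left(\frac{1}{5}\right)^{2} = \frac{1}{25}$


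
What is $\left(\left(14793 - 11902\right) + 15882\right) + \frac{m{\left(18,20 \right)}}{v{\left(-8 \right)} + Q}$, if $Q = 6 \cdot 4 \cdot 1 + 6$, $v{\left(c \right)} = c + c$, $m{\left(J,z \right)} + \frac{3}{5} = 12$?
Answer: $\frac{1314167}{70} \approx 18774.0$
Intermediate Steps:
$m{\left(J,z \right)} = \frac{57}{5}$ ($m{\left(J,z \right)} = - \frac{3}{5} + 12 = \frac{57}{5}$)
$v{\left(c \right)} = 2 c$
$Q = 30$ ($Q = 24 \cdot 1 + 6 = 24 + 6 = 30$)
$\left(\left(14793 - 11902\right) + 15882\right) + \frac{m{\left(18,20 \right)}}{v{\left(-8 \right)} + Q} = \left(\left(14793 - 11902\right) + 15882\right) + \frac{57}{5 \left(2 \left(-8\right) + 30\right)} = \left(2891 + 15882\right) + \frac{57}{5 \left(-16 + 30\right)} = 18773 + \frac{57}{5 \cdot 14} = 18773 + \frac{57}{5} \cdot \frac{1}{14} = 18773 + \frac{57}{70} = \frac{1314167}{70}$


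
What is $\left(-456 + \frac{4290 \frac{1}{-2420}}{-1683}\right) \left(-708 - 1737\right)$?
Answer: $\frac{4586770285}{4114} \approx 1.1149 \cdot 10^{6}$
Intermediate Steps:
$\left(-456 + \frac{4290 \frac{1}{-2420}}{-1683}\right) \left(-708 - 1737\right) = \left(-456 + 4290 \left(- \frac{1}{2420}\right) \left(- \frac{1}{1683}\right)\right) \left(-2445\right) = \left(-456 - - \frac{13}{12342}\right) \left(-2445\right) = \left(-456 + \frac{13}{12342}\right) \left(-2445\right) = \left(- \frac{5627939}{12342}\right) \left(-2445\right) = \frac{4586770285}{4114}$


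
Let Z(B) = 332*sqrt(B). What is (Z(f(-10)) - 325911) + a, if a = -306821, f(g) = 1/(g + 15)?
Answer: -632732 + 332*sqrt(5)/5 ≈ -6.3258e+5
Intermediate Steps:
f(g) = 1/(15 + g)
(Z(f(-10)) - 325911) + a = (332*sqrt(1/(15 - 10)) - 325911) - 306821 = (332*sqrt(1/5) - 325911) - 306821 = (332*(sqrt(5)/5) - 325911) - 306821 = (332*sqrt(5)/5 - 325911) - 306821 = (-325911 + 332*sqrt(5)/5) - 306821 = -632732 + 332*sqrt(5)/5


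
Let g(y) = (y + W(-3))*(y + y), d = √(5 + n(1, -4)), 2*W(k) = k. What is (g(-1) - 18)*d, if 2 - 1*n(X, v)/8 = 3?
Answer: -13*I*√3 ≈ -22.517*I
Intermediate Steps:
W(k) = k/2
n(X, v) = -8 (n(X, v) = 16 - 8*3 = 16 - 24 = -8)
d = I*√3 (d = √(5 - 8) = √(-3) = I*√3 ≈ 1.732*I)
g(y) = 2*y*(-3/2 + y) (g(y) = (y + (½)*(-3))*(y + y) = (y - 3/2)*(2*y) = (-3/2 + y)*(2*y) = 2*y*(-3/2 + y))
(g(-1) - 18)*d = (-(-3 + 2*(-1)) - 18)*(I*√3) = (-(-3 - 2) - 18)*(I*√3) = (-1*(-5) - 18)*(I*√3) = (5 - 18)*(I*√3) = -13*I*√3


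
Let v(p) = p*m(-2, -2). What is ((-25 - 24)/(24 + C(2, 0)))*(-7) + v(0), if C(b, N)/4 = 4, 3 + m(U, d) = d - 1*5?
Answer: 343/40 ≈ 8.5750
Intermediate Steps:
m(U, d) = -8 + d (m(U, d) = -3 + (d - 1*5) = -3 + (d - 5) = -3 + (-5 + d) = -8 + d)
C(b, N) = 16 (C(b, N) = 4*4 = 16)
v(p) = -10*p (v(p) = p*(-8 - 2) = p*(-10) = -10*p)
((-25 - 24)/(24 + C(2, 0)))*(-7) + v(0) = ((-25 - 24)/(24 + 16))*(-7) - 10*0 = -49/40*(-7) + 0 = 343/40 + 0 = 343/40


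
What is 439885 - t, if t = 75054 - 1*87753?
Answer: 452584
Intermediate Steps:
t = -12699 (t = 75054 - 87753 = -12699)
439885 - t = 439885 - 1*(-12699) = 439885 + 12699 = 452584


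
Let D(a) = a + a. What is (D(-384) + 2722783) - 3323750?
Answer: -601735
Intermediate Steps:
D(a) = 2*a
(D(-384) + 2722783) - 3323750 = (2*(-384) + 2722783) - 3323750 = (-768 + 2722783) - 3323750 = 2722015 - 3323750 = -601735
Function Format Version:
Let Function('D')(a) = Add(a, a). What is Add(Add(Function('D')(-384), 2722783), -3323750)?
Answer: -601735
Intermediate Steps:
Function('D')(a) = Mul(2, a)
Add(Add(Function('D')(-384), 2722783), -3323750) = Add(Add(Mul(2, -384), 2722783), -3323750) = Add(Add(-768, 2722783), -3323750) = Add(2722015, -3323750) = -601735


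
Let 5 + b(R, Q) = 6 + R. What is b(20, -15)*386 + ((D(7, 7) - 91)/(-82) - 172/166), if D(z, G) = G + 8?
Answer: 27584346/3403 ≈ 8105.9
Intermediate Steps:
D(z, G) = 8 + G
b(R, Q) = 1 + R (b(R, Q) = -5 + (6 + R) = 1 + R)
b(20, -15)*386 + ((D(7, 7) - 91)/(-82) - 172/166) = (1 + 20)*386 + (((8 + 7) - 91)/(-82) - 172/166) = 21*386 + ((15 - 91)*(-1/82) - 172*1/166) = 8106 + (-76*(-1/82) - 86/83) = 8106 + (38/41 - 86/83) = 8106 - 372/3403 = 27584346/3403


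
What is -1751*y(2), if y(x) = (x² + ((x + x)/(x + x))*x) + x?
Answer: -14008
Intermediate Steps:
y(x) = x² + 2*x (y(x) = (x² + ((2*x)/((2*x)))*x) + x = (x² + ((2*x)*(1/(2*x)))*x) + x = (x² + 1*x) + x = (x² + x) + x = (x + x²) + x = x² + 2*x)
-1751*y(2) = -3502*(2 + 2) = -3502*4 = -1751*8 = -14008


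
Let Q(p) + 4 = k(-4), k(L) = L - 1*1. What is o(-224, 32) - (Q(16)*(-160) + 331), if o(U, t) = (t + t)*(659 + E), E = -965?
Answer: -21355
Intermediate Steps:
k(L) = -1 + L (k(L) = L - 1 = -1 + L)
Q(p) = -9 (Q(p) = -4 + (-1 - 4) = -4 - 5 = -9)
o(U, t) = -612*t (o(U, t) = (t + t)*(659 - 965) = (2*t)*(-306) = -612*t)
o(-224, 32) - (Q(16)*(-160) + 331) = -612*32 - (-9*(-160) + 331) = -19584 - (1440 + 331) = -19584 - 1*1771 = -19584 - 1771 = -21355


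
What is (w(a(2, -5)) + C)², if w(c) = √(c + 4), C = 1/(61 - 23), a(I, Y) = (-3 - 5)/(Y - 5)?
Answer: 34661/7220 + 2*√30/95 ≈ 4.9160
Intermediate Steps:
a(I, Y) = -8/(-5 + Y)
C = 1/38 ≈ 0.026316
w(c) = √(4 + c)
(w(a(2, -5)) + C)² = (√(4 - 8/(-5 - 5)) + 1/38)² = (√(4 - 8/(-10)) + 1/38)² = (√(4 - 8*(-⅒)) + 1/38)² = (√(4 + ⅘) + 1/38)² = (√(24/5) + 1/38)² = (2*√30/5 + 1/38)² = (1/38 + 2*√30/5)²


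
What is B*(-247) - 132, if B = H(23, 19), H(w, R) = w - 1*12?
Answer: -2849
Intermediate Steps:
H(w, R) = -12 + w (H(w, R) = w - 12 = -12 + w)
B = 11 (B = -12 + 23 = 11)
B*(-247) - 132 = 11*(-247) - 132 = -2717 - 132 = -2849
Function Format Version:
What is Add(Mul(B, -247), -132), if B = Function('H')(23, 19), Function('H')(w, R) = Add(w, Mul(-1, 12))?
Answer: -2849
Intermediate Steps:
Function('H')(w, R) = Add(-12, w) (Function('H')(w, R) = Add(w, -12) = Add(-12, w))
B = 11 (B = Add(-12, 23) = 11)
Add(Mul(B, -247), -132) = Add(Mul(11, -247), -132) = Add(-2717, -132) = -2849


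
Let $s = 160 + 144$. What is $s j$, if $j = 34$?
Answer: $10336$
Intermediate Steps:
$s = 304$
$s j = 304 \cdot 34 = 10336$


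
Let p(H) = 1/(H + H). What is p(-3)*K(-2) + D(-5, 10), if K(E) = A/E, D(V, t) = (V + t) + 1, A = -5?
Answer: 67/12 ≈ 5.5833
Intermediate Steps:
p(H) = 1/(2*H)
D(V, t) = 1 + V + t
K(E) = -5/E
p(-3)*K(-2) + D(-5, 10) = ((½)/(-3))*(-5/(-2)) + (1 - 5 + 10) = ((½)*(-⅓))*(-5*(-½)) + 6 = -⅙*5/2 + 6 = -5/12 + 6 = 67/12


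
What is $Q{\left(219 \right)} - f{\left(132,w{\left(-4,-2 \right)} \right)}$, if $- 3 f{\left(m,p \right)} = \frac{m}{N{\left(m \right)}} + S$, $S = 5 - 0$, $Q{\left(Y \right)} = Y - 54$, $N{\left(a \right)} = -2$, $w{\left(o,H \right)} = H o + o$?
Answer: $\frac{434}{3} \approx 144.67$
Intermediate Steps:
$w{\left(o,H \right)} = o + H o$
$Q{\left(Y \right)} = -54 + Y$
$S = 5$ ($S = 5 + 0 = 5$)
$f{\left(m,p \right)} = - \frac{5}{3} + \frac{m}{6}$ ($f{\left(m,p \right)} = - \frac{\frac{m}{-2} + 5}{3} = - \frac{- \frac{m}{2} + 5}{3} = - \frac{5 - \frac{m}{2}}{3} = - \frac{5}{3} + \frac{m}{6}$)
$Q{\left(219 \right)} - f{\left(132,w{\left(-4,-2 \right)} \right)} = \left(-54 + 219\right) - \left(- \frac{5}{3} + \frac{1}{6} \cdot 132\right) = 165 - \left(- \frac{5}{3} + 22\right) = 165 - \frac{61}{3} = \frac{434}{3}$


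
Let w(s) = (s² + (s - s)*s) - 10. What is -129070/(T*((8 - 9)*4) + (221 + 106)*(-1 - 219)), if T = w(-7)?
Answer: 64535/36048 ≈ 1.7903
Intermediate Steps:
w(s) = -10 + s² (w(s) = (s² + 0*s) - 10 = (s² + 0) - 10 = s² - 10 = -10 + s²)
T = 39 (T = -10 + (-7)² = -10 + 49 = 39)
-129070/(T*((8 - 9)*4) + (221 + 106)*(-1 - 219)) = -129070/(39*((8 - 9)*4) + (221 + 106)*(-1 - 219)) = -129070/(39*(-1*4) + 327*(-220)) = -129070/(39*(-4) - 71940) = -129070/(-156 - 71940) = -129070/(-72096) = -129070*(-1/72096) = 64535/36048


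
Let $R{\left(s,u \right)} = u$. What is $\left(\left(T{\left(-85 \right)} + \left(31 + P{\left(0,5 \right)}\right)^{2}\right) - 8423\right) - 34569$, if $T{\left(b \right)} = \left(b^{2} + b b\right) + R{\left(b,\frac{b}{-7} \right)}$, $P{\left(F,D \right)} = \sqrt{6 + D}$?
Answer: $- \frac{192905}{7} + 62 \sqrt{11} \approx -27352.0$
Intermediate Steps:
$T{\left(b \right)} = 2 b^{2} - \frac{b}{7}$ ($T{\left(b \right)} = \left(b^{2} + b b\right) + \frac{b}{-7} = \left(b^{2} + b^{2}\right) + b \left(- \frac{1}{7}\right) = 2 b^{2} - \frac{b}{7}$)
$\left(\left(T{\left(-85 \right)} + \left(31 + P{\left(0,5 \right)}\right)^{2}\right) - 8423\right) - 34569 = \left(\left(\frac{1}{7} \left(-85\right) \left(-1 + 14 \left(-85\right)\right) + \left(31 + \sqrt{6 + 5}\right)^{2}\right) - 8423\right) - 34569 = \left(\left(\frac{1}{7} \left(-85\right) \left(-1 - 1190\right) + \left(31 + \sqrt{11}\right)^{2}\right) - 8423\right) - 34569 = \left(\left(\frac{1}{7} \left(-85\right) \left(-1191\right) + \left(31 + \sqrt{11}\right)^{2}\right) - 8423\right) - 34569 = \left(\left(\frac{101235}{7} + \left(31 + \sqrt{11}\right)^{2}\right) - 8423\right) - 34569 = \left(\frac{42274}{7} + \left(31 + \sqrt{11}\right)^{2}\right) - 34569 = - \frac{199709}{7} + \left(31 + \sqrt{11}\right)^{2}$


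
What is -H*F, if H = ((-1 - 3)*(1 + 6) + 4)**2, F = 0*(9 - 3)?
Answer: 0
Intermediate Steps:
F = 0 (F = 0*6 = 0)
H = 576 (H = (-4*7 + 4)**2 = (-28 + 4)**2 = (-24)**2 = 576)
-H*F = -576*0 = -1*0 = 0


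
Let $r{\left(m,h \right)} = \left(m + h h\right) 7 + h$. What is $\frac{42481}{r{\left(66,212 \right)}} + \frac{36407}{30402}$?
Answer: $\frac{1064164928}{798766947} \approx 1.3323$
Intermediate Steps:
$r{\left(m,h \right)} = h + 7 m + 7 h^{2}$ ($r{\left(m,h \right)} = \left(m + h^{2}\right) 7 + h = \left(7 m + 7 h^{2}\right) + h = h + 7 m + 7 h^{2}$)
$\frac{42481}{r{\left(66,212 \right)}} + \frac{36407}{30402} = \frac{42481}{212 + 7 \cdot 66 + 7 \cdot 212^{2}} + \frac{36407}{30402} = \frac{42481}{212 + 462 + 7 \cdot 44944} + 36407 \cdot \frac{1}{30402} = \frac{42481}{212 + 462 + 314608} + \frac{36407}{30402} = \frac{42481}{315282} + \frac{36407}{30402} = \frac{1064164928}{798766947}$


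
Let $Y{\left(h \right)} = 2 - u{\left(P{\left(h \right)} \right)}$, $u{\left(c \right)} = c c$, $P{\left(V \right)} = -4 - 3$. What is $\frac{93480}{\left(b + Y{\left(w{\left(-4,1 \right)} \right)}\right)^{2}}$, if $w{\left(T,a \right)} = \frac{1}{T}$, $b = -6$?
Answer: $\frac{93480}{2809} \approx 33.279$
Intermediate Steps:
$P{\left(V \right)} = -7$
$u{\left(c \right)} = c^{2}$
$Y{\left(h \right)} = -47$ ($Y{\left(h \right)} = 2 - \left(-7\right)^{2} = 2 - 49 = -47$)
$\frac{93480}{\left(b + Y{\left(w{\left(-4,1 \right)} \right)}\right)^{2}} = \frac{93480}{\left(-6 - 47\right)^{2}} = \frac{93480}{\left(-53\right)^{2}} = \frac{93480}{2809}$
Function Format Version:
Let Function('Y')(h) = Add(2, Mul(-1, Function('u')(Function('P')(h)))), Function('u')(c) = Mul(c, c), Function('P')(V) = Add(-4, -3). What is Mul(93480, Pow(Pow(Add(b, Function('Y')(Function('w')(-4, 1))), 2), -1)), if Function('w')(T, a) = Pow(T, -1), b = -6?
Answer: Rational(93480, 2809) ≈ 33.279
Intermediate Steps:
Function('P')(V) = -7
Function('u')(c) = Pow(c, 2)
Function('Y')(h) = -47 (Function('Y')(h) = Add(2, Mul(-1, Pow(-7, 2))) = Add(2, Mul(-1, 49)) = Add(2, -49) = -47)
Mul(93480, Pow(Pow(Add(b, Function('Y')(Function('w')(-4, 1))), 2), -1)) = Mul(93480, Pow(Pow(Add(-6, -47), 2), -1)) = Mul(93480, Pow(Pow(-53, 2), -1)) = Mul(93480, Pow(2809, -1)) = Mul(93480, Rational(1, 2809)) = Rational(93480, 2809)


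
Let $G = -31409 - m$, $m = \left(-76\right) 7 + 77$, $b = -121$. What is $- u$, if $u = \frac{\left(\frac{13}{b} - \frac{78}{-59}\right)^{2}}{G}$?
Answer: $\frac{75186241}{1577580546234} \approx 4.7659 \cdot 10^{-5}$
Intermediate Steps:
$m = -455$ ($m = -532 + 77 = -455$)
$G = -30954$ ($G = -31409 - -455 = -31409 + 455 = -30954$)
$u = - \frac{75186241}{1577580546234}$ ($u = \frac{\left(\frac{13}{-121} - \frac{78}{-59}\right)^{2}}{-30954} = \left(13 \left(- \frac{1}{121}\right) - - \frac{78}{59}\right)^{2} \left(- \frac{1}{30954}\right) = \left(- \frac{13}{121} + \frac{78}{59}\right)^{2} \left(- \frac{1}{30954}\right) = \left(\frac{8671}{7139}\right)^{2} \left(- \frac{1}{30954}\right) = \frac{75186241}{50965321} \left(- \frac{1}{30954}\right) = - \frac{75186241}{1577580546234} \approx -4.7659 \cdot 10^{-5}$)
$- u = \left(-1\right) \left(- \frac{75186241}{1577580546234}\right) = \frac{75186241}{1577580546234}$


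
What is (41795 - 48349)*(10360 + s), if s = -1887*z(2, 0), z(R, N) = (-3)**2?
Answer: 43407142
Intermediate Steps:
z(R, N) = 9
s = -16983 (s = -1887*9 = -16983)
(41795 - 48349)*(10360 + s) = (41795 - 48349)*(10360 - 16983) = -6554*(-6623) = 43407142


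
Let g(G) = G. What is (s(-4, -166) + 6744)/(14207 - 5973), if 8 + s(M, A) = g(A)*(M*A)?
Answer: -51744/4117 ≈ -12.568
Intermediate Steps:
s(M, A) = -8 + M*A² (s(M, A) = -8 + A*(M*A) = -8 + A*(A*M) = -8 + M*A²)
(s(-4, -166) + 6744)/(14207 - 5973) = ((-8 - 4*(-166)²) + 6744)/(14207 - 5973) = ((-8 - 4*27556) + 6744)/8234 = ((-8 - 110224) + 6744)*(1/8234) = (-110232 + 6744)*(1/8234) = -103488*1/8234 = -51744/4117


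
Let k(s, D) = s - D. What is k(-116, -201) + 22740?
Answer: 22825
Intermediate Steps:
k(-116, -201) + 22740 = (-116 - 1*(-201)) + 22740 = (-116 + 201) + 22740 = 85 + 22740 = 22825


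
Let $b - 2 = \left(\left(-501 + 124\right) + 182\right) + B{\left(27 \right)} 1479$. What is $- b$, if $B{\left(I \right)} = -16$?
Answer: $23857$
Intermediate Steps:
$b = -23857$ ($b = 2 + \left(\left(\left(-501 + 124\right) + 182\right) - 23664\right) = 2 + \left(\left(-377 + 182\right) - 23664\right) = 2 - 23859 = -23857$)
$- b = \left(-1\right) \left(-23857\right) = 23857$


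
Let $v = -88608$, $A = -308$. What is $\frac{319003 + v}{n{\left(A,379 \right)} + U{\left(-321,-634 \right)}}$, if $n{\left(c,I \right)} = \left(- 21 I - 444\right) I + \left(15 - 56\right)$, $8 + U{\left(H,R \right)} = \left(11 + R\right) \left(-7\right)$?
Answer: $- \frac{46079}{636085} \approx -0.072442$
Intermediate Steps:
$U{\left(H,R \right)} = -85 - 7 R$ ($U{\left(H,R \right)} = -8 + \left(11 + R\right) \left(-7\right) = -8 - \left(77 + 7 R\right) = -85 - 7 R$)
$n{\left(c,I \right)} = -41 + I \left(-444 - 21 I\right)$ ($n{\left(c,I \right)} = \left(-444 - 21 I\right) I - 41 = I \left(-444 - 21 I\right) - 41 = -41 + I \left(-444 - 21 I\right)$)
$\frac{319003 + v}{n{\left(A,379 \right)} + U{\left(-321,-634 \right)}} = \frac{319003 - 88608}{\left(-41 - 168276 - 21 \cdot 379^{2}\right) - -4353} = \frac{230395}{\left(-41 - 168276 - 3016461\right) + \left(-85 + 4438\right)} = \frac{230395}{\left(-41 - 168276 - 3016461\right) + 4353} = \frac{230395}{-3184778 + 4353} = \frac{230395}{-3180425} = 230395 \left(- \frac{1}{3180425}\right) = - \frac{46079}{636085}$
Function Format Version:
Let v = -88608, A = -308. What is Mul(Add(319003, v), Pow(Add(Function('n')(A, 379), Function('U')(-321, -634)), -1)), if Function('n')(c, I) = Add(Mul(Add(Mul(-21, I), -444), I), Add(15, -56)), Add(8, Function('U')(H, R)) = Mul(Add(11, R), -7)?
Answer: Rational(-46079, 636085) ≈ -0.072442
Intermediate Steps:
Function('U')(H, R) = Add(-85, Mul(-7, R)) (Function('U')(H, R) = Add(-8, Mul(Add(11, R), -7)) = Add(-8, Add(-77, Mul(-7, R))) = Add(-85, Mul(-7, R)))
Function('n')(c, I) = Add(-41, Mul(I, Add(-444, Mul(-21, I)))) (Function('n')(c, I) = Add(Mul(Add(-444, Mul(-21, I)), I), -41) = Add(Mul(I, Add(-444, Mul(-21, I))), -41) = Add(-41, Mul(I, Add(-444, Mul(-21, I)))))
Mul(Add(319003, v), Pow(Add(Function('n')(A, 379), Function('U')(-321, -634)), -1)) = Mul(Add(319003, -88608), Pow(Add(Add(-41, Mul(-444, 379), Mul(-21, Pow(379, 2))), Add(-85, Mul(-7, -634))), -1)) = Mul(230395, Pow(Add(Add(-41, -168276, Mul(-21, 143641)), Add(-85, 4438)), -1)) = Mul(230395, Pow(Add(Add(-41, -168276, -3016461), 4353), -1)) = Mul(230395, Pow(Add(-3184778, 4353), -1)) = Mul(230395, Pow(-3180425, -1)) = Mul(230395, Rational(-1, 3180425)) = Rational(-46079, 636085)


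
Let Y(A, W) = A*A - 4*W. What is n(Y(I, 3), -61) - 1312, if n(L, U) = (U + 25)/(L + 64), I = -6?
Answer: -28873/22 ≈ -1312.4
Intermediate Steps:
Y(A, W) = A² - 4*W
n(L, U) = (25 + U)/(64 + L)
n(Y(I, 3), -61) - 1312 = (25 - 61)/(64 + ((-6)² - 4*3)) - 1312 = -36/(64 + (36 - 12)) - 1312 = -36/(64 + 24) - 1312 = -36/88 - 1312 = (1/88)*(-36) - 1312 = -9/22 - 1312 = -28873/22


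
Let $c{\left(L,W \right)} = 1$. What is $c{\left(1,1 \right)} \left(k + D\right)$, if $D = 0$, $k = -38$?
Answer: $-38$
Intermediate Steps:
$c{\left(1,1 \right)} \left(k + D\right) = 1 \left(-38 + 0\right) = 1 \left(-38\right) = -38$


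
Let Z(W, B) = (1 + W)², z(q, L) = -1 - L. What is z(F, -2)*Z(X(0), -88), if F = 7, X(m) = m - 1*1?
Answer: 0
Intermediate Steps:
X(m) = -1 + m (X(m) = m - 1 = -1 + m)
z(F, -2)*Z(X(0), -88) = (-1 - 1*(-2))*(1 + (-1 + 0))² = (-1 + 2)*(1 - 1)² = 1*0² = 1*0 = 0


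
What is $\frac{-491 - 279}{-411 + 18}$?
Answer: $\frac{770}{393} \approx 1.9593$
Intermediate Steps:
$\frac{-491 - 279}{-411 + 18} = - \frac{770}{-393} = \left(-770\right) \left(- \frac{1}{393}\right) = \frac{770}{393}$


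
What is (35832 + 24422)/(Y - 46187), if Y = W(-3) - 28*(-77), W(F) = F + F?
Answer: -60254/44037 ≈ -1.3683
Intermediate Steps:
W(F) = 2*F
Y = 2150 (Y = 2*(-3) - 28*(-77) = -6 + 2156 = 2150)
(35832 + 24422)/(Y - 46187) = (35832 + 24422)/(2150 - 46187) = 60254/(-44037) = 60254*(-1/44037) = -60254/44037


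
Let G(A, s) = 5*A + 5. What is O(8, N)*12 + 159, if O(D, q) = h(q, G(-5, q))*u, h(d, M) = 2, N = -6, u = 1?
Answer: 183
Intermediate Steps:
G(A, s) = 5 + 5*A
O(D, q) = 2 (O(D, q) = 2*1 = 2)
O(8, N)*12 + 159 = 2*12 + 159 = 24 + 159 = 183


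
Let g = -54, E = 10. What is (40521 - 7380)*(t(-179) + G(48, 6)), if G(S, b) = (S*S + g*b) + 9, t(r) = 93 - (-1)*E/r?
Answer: 12350590188/179 ≈ 6.8998e+7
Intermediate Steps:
t(r) = 93 + 10/r (t(r) = 93 - (-1)*10/r = 93 - (-10)/r = 93 + 10/r)
G(S, b) = 9 + S**2 - 54*b (G(S, b) = (S*S - 54*b) + 9 = (S**2 - 54*b) + 9 = 9 + S**2 - 54*b)
(40521 - 7380)*(t(-179) + G(48, 6)) = (40521 - 7380)*((93 + 10/(-179)) + (9 + 48**2 - 54*6)) = 33141*((93 + 10*(-1/179)) + (9 + 2304 - 324)) = 33141*((93 - 10/179) + 1989) = 33141*(16637/179 + 1989) = 33141*(372668/179) = 12350590188/179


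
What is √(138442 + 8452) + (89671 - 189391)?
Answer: -99720 + 11*√1214 ≈ -99337.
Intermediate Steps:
√(138442 + 8452) + (89671 - 189391) = √146894 - 99720 = 11*√1214 - 99720 = -99720 + 11*√1214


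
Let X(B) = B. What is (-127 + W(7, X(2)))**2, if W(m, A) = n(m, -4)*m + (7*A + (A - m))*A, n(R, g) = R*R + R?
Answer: 80089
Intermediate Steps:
n(R, g) = R + R**2 (n(R, g) = R**2 + R = R + R**2)
W(m, A) = A*(-m + 8*A) + m**2*(1 + m) (W(m, A) = (m*(1 + m))*m + (7*A + (A - m))*A = m**2*(1 + m) + (-m + 8*A)*A = m**2*(1 + m) + A*(-m + 8*A) = A*(-m + 8*A) + m**2*(1 + m))
(-127 + W(7, X(2)))**2 = (-127 + (8*2**2 + 7**2*(1 + 7) - 1*2*7))**2 = (-127 + (8*4 + 49*8 - 14))**2 = (-127 + (32 + 392 - 14))**2 = (-127 + 410)**2 = 283**2 = 80089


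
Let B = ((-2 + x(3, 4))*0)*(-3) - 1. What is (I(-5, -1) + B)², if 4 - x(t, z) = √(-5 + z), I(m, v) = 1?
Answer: 0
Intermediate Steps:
x(t, z) = 4 - √(-5 + z)
B = -1 (B = ((-2 + (4 - √(-5 + 4)))*0)*(-3) - 1 = ((-2 + (4 - √(-1)))*0)*(-3) - 1 = ((-2 + (4 - I))*0)*(-3) - 1 = ((2 - I)*0)*(-3) - 1 = 0*(-3) - 1 = 0 - 1 = -1)
(I(-5, -1) + B)² = (1 - 1)² = 0² = 0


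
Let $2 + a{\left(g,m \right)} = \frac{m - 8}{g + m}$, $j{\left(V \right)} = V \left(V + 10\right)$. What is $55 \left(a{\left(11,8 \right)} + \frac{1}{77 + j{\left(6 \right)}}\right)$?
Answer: $- \frac{18975}{173} \approx -109.68$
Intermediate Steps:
$j{\left(V \right)} = V \left(10 + V\right)$
$a{\left(g,m \right)} = -2 + \frac{-8 + m}{g + m}$ ($a{\left(g,m \right)} = -2 + \frac{m - 8}{g + m} = -2 + \frac{-8 + m}{g + m}$)
$55 \left(a{\left(11,8 \right)} + \frac{1}{77 + j{\left(6 \right)}}\right) = 55 \left(\frac{-8 - 8 - 22}{11 + 8} + \frac{1}{77 + 6 \left(10 + 6\right)}\right) = 55 \left(\frac{-8 - 8 - 22}{19} + \frac{1}{77 + 6 \cdot 16}\right) = 55 \left(\frac{1}{19} \left(-38\right) + \frac{1}{77 + 96}\right) = 55 \left(-2 + \frac{1}{173}\right) = 55 \left(- \frac{345}{173}\right) = - \frac{18975}{173}$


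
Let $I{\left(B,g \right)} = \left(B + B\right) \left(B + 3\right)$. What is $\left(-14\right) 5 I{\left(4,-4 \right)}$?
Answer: $-3920$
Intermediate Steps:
$I{\left(B,g \right)} = 2 B \left(3 + B\right)$
$\left(-14\right) 5 I{\left(4,-4 \right)} = \left(-14\right) 5 \cdot 2 \cdot 4 \left(3 + 4\right) = - 70 \cdot 2 \cdot 4 \cdot 7 = \left(-70\right) 56 = -3920$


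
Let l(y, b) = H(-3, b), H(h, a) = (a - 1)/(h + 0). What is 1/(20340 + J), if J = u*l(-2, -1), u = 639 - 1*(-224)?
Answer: 3/62746 ≈ 4.7812e-5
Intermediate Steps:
H(h, a) = (-1 + a)/h
l(y, b) = ⅓ - b/3 (l(y, b) = (-1 + b)/(-3) = -(-1 + b)/3 = ⅓ - b/3)
u = 863 (u = 639 + 224 = 863)
J = 1726/3 (J = 863*(⅓ - ⅓*(-1)) = 863*(⅓ + ⅓) = 863*(⅔) = 1726/3 ≈ 575.33)
1/(20340 + J) = 1/(20340 + 1726/3) = 1/(62746/3) = 3/62746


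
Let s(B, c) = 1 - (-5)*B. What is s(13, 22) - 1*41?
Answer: 25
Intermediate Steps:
s(B, c) = 1 + 5*B
s(13, 22) - 1*41 = (1 + 5*13) - 1*41 = (1 + 65) - 41 = 66 - 41 = 25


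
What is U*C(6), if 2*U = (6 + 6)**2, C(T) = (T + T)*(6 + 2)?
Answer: 6912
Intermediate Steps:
C(T) = 16*T (C(T) = (2*T)*8 = 16*T)
U = 72 (U = (6 + 6)**2/2 = (1/2)*12**2 = (1/2)*144 = 72)
U*C(6) = 72*(16*6) = 72*96 = 6912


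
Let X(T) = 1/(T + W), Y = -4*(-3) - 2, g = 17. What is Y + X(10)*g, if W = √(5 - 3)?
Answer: 575/49 - 17*√2/98 ≈ 11.489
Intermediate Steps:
W = √2 ≈ 1.4142
Y = 10 (Y = 12 - 2 = 10)
X(T) = 1/(T + √2)
Y + X(10)*g = 10 + 17/(10 + √2)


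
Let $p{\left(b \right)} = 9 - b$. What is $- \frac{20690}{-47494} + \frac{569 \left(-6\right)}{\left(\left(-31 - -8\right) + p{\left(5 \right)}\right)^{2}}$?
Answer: $- \frac{77337713}{8572667} \approx -9.0214$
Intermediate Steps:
$- \frac{20690}{-47494} + \frac{569 \left(-6\right)}{\left(\left(-31 - -8\right) + p{\left(5 \right)}\right)^{2}} = - \frac{20690}{-47494} + \frac{569 \left(-6\right)}{\left(\left(-31 - -8\right) + \left(9 - 5\right)\right)^{2}} = \left(-20690\right) \left(- \frac{1}{47494}\right) - \frac{3414}{\left(\left(-31 + 8\right) + \left(9 - 5\right)\right)^{2}} = \frac{10345}{23747} - \frac{3414}{\left(-23 + 4\right)^{2}} = \frac{10345}{23747} - \frac{3414}{\left(-19\right)^{2}} = \frac{10345}{23747} - \frac{3414}{361} = - \frac{77337713}{8572667}$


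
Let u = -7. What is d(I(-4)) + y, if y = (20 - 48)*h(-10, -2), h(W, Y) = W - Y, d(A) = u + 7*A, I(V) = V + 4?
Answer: 217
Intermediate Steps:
I(V) = 4 + V
d(A) = -7 + 7*A
y = 224 (y = (20 - 48)*(-10 - 1*(-2)) = -28*(-10 + 2) = -28*(-8) = 224)
d(I(-4)) + y = (-7 + 7*(4 - 4)) + 224 = (-7 + 7*0) + 224 = (-7 + 0) + 224 = -7 + 224 = 217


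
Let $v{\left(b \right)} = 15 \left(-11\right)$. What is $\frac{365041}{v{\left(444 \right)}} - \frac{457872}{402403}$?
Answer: $- \frac{146969142403}{66396495} \approx -2213.5$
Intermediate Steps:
$v{\left(b \right)} = -165$
$\frac{365041}{v{\left(444 \right)}} - \frac{457872}{402403} = \frac{365041}{-165} - \frac{457872}{402403} = 365041 \left(- \frac{1}{165}\right) - \frac{457872}{402403} = - \frac{365041}{165} - \frac{457872}{402403} = - \frac{146969142403}{66396495}$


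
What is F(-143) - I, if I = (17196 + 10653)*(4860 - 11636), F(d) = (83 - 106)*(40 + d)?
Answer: 188707193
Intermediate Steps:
F(d) = -920 - 23*d (F(d) = -23*(40 + d) = -920 - 23*d)
I = -188704824 (I = 27849*(-6776) = -188704824)
F(-143) - I = (-920 - 23*(-143)) - 1*(-188704824) = (-920 + 3289) + 188704824 = 2369 + 188704824 = 188707193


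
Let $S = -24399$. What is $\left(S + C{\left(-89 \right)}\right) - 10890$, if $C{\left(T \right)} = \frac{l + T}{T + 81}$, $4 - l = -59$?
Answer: $- \frac{141143}{4} \approx -35286.0$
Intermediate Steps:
$l = 63$ ($l = 4 - -59 = 4 + 59 = 63$)
$C{\left(T \right)} = \frac{63 + T}{81 + T}$ ($C{\left(T \right)} = \frac{63 + T}{T + 81} = \frac{63 + T}{81 + T}$)
$\left(S + C{\left(-89 \right)}\right) - 10890 = \left(-24399 + \frac{63 - 89}{81 - 89}\right) - 10890 = \left(-24399 + \frac{1}{-8} \left(-26\right)\right) - 10890 = \left(-24399 - - \frac{13}{4}\right) - 10890 = \left(-24399 + \frac{13}{4}\right) - 10890 = - \frac{97583}{4} - 10890 = - \frac{141143}{4}$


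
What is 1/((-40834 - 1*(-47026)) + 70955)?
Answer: 1/77147 ≈ 1.2962e-5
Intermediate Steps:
1/((-40834 - 1*(-47026)) + 70955) = 1/((-40834 + 47026) + 70955) = 1/(6192 + 70955) = 1/77147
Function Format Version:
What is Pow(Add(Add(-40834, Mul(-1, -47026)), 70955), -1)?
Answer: Rational(1, 77147) ≈ 1.2962e-5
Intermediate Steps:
Pow(Add(Add(-40834, Mul(-1, -47026)), 70955), -1) = Pow(Add(Add(-40834, 47026), 70955), -1) = Pow(Add(6192, 70955), -1) = Pow(77147, -1) = Rational(1, 77147)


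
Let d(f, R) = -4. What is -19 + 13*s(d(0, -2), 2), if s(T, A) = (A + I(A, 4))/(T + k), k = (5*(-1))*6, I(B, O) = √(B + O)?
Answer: -336/17 - 13*√6/34 ≈ -20.701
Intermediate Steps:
k = -30 (k = -5*6 = -30)
s(T, A) = (A + √(4 + A))/(-30 + T) (s(T, A) = (A + √(A + 4))/(T - 30) = (A + √(4 + A))/(-30 + T))
-19 + 13*s(d(0, -2), 2) = -19 + 13*((2 + √(4 + 2))/(-30 - 4)) = -19 + 13*((2 + √6)/(-34)) = -19 + 13*(-(2 + √6)/34) = -19 + 13*(-1/17 - √6/34) = -19 + (-13/17 - 13*√6/34) = -336/17 - 13*√6/34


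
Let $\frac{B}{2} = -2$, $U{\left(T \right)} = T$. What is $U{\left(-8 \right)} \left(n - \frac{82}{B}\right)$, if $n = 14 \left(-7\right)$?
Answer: $620$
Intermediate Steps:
$n = -98$
$B = -4$ ($B = 2 \left(-2\right) = -4$)
$U{\left(-8 \right)} \left(n - \frac{82}{B}\right) = - 8 \left(-98 - \frac{82}{-4}\right) = - 8 \left(-98 - - \frac{41}{2}\right) = - 8 \left(-98 + \frac{41}{2}\right) = \left(-8\right) \left(- \frac{155}{2}\right) = 620$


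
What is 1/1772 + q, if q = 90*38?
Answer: 6060241/1772 ≈ 3420.0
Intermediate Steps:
q = 3420
1/1772 + q = 1/1772 + 3420 = 6060241/1772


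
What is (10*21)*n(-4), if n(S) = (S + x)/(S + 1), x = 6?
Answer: -140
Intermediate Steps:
n(S) = (6 + S)/(1 + S) (n(S) = (S + 6)/(S + 1) = (6 + S)/(1 + S))
(10*21)*n(-4) = (10*21)*((6 - 4)/(1 - 4)) = 210*(2/(-3)) = 210*(-⅓*2) = 210*(-⅔) = -140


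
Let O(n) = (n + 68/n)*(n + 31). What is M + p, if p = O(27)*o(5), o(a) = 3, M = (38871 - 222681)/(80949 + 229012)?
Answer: 14326602896/2789649 ≈ 5135.6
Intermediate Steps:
M = -183810/309961 ≈ -0.59301
O(n) = (31 + n)*(n + 68/n) (O(n) = (n + 68/n)*(31 + n) = (31 + n)*(n + 68/n))
p = 46226/9 (p = (68 + 27² + 31*27 + 2108/27)*3 = (68 + 729 + 837 + 2108*(1/27))*3 = (68 + 729 + 837 + 2108/27)*3 = (46226/27)*3 = 46226/9 ≈ 5136.2)
M + p = -183810/309961 + 46226/9 = 14326602896/2789649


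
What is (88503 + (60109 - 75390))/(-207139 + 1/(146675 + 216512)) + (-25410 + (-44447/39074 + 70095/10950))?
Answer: -6814494524722825653577/268233437622955980 ≈ -25405.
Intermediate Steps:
(88503 + (60109 - 75390))/(-207139 + 1/(146675 + 216512)) + (-25410 + (-44447/39074 + 70095/10950)) = (88503 - 15281)/(-207139 + 1/363187) + (-25410 + (-44447*1/39074 + 70095*(1/10950))) = 73222/(-207139 + 1/363187) + (-25410 + (-44447/39074 + 4673/730)) = 73222/(-75230191992/363187) + (-25410 + 37536623/7131005) = 73222*(-363187/75230191992) - 181161300427/7131005 = -13296639257/37615095996 - 181161300427/7131005 = -6814494524722825653577/268233437622955980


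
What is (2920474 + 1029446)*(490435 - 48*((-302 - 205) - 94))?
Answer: 2051126307360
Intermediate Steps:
(2920474 + 1029446)*(490435 - 48*((-302 - 205) - 94)) = 3949920*(490435 - 48*(-507 - 94)) = 3949920*(490435 - 48*(-601)) = 3949920*(490435 + 28848) = 3949920*519283 = 2051126307360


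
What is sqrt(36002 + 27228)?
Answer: sqrt(63230) ≈ 251.46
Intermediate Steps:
sqrt(36002 + 27228) = sqrt(63230)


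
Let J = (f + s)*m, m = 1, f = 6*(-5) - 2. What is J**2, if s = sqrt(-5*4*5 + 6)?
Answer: (32 - I*sqrt(94))**2 ≈ 930.0 - 620.5*I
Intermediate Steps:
f = -32 (f = -30 - 2 = -32)
s = I*sqrt(94) (s = sqrt(-20*5 + 6) = sqrt(-100 + 6) = sqrt(-94) = I*sqrt(94) ≈ 9.6954*I)
J = -32 + I*sqrt(94) (J = (-32 + I*sqrt(94))*1 = -32 + I*sqrt(94) ≈ -32.0 + 9.6954*I)
J**2 = (-32 + I*sqrt(94))**2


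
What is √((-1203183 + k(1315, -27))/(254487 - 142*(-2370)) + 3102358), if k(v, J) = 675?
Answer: √120410333866459474/197009 ≈ 1761.4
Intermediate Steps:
√((-1203183 + k(1315, -27))/(254487 - 142*(-2370)) + 3102358) = √((-1203183 + 675)/(254487 - 142*(-2370)) + 3102358) = √(-1202508/(254487 + 336540) + 3102358) = √(-1202508/591027 + 3102358) = √(-1202508*1/591027 + 3102358) = √(-400836/197009 + 3102358) = √(611192046386/197009) = √120410333866459474/197009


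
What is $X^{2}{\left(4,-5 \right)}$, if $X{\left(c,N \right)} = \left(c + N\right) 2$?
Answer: $4$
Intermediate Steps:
$X{\left(c,N \right)} = 2 N + 2 c$ ($X{\left(c,N \right)} = \left(N + c\right) 2 = 2 N + 2 c$)
$X^{2}{\left(4,-5 \right)} = \left(2 \left(-5\right) + 2 \cdot 4\right)^{2} = \left(-10 + 8\right)^{2} = \left(-2\right)^{2} = 4$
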